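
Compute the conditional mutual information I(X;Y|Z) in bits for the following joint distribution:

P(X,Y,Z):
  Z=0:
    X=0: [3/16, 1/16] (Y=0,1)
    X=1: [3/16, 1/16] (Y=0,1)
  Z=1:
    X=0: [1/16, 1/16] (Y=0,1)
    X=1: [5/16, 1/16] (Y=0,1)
0.0369 bits

Conditional mutual information: I(X;Y|Z) = H(X|Z) + H(Y|Z) - H(X,Y|Z)

H(Z) = 1.0000
H(X,Z) = 1.9056 → H(X|Z) = 0.9056
H(Y,Z) = 1.8113 → H(Y|Z) = 0.8113
H(X,Y,Z) = 2.6800 → H(X,Y|Z) = 1.6800

I(X;Y|Z) = 0.9056 + 0.8113 - 1.6800 = 0.0369 bits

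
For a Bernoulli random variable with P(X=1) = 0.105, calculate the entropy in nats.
0.3359 nats

The binary entropy function is:
H(p) = -p log(p) - (1-p) log(1-p)

H(0.105) = -0.105 × log_e(0.105) - 0.895 × log_e(0.895)
H(0.105) = 0.3359 nats

Note: Binary entropy is maximized at p=0.5 (H=1 bit) and minimized at p=0 or p=1 (H=0).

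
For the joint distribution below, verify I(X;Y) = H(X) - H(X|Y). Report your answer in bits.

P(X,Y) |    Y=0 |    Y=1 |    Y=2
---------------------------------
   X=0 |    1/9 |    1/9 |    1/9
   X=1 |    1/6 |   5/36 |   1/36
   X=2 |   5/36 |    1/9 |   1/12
I(X;Y) = 0.0509 bits

Mutual information has multiple equivalent forms:
- I(X;Y) = H(X) - H(X|Y)
- I(X;Y) = H(Y) - H(Y|X)
- I(X;Y) = H(X) + H(Y) - H(X,Y)

Computing all quantities:
H(X) = 1.5850, H(Y) = 1.5391, H(X,Y) = 3.0731
H(X|Y) = 1.5340, H(Y|X) = 1.4882

Verification:
H(X) - H(X|Y) = 1.5850 - 1.5340 = 0.0509
H(Y) - H(Y|X) = 1.5391 - 1.4882 = 0.0509
H(X) + H(Y) - H(X,Y) = 1.5850 + 1.5391 - 3.0731 = 0.0509

All forms give I(X;Y) = 0.0509 bits. ✓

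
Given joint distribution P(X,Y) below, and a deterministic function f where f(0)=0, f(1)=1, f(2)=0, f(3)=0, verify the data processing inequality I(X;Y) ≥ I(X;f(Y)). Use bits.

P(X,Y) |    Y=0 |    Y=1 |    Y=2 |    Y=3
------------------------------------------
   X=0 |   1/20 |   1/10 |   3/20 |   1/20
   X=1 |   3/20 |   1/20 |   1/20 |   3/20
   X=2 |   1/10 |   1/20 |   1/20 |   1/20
I(X;Y) = 0.1357, I(X;f(Y)) = 0.0219, inequality holds: 0.1357 ≥ 0.0219

Data Processing Inequality: For any Markov chain X → Y → Z, we have I(X;Y) ≥ I(X;Z).

Here Z = f(Y) is a deterministic function of Y, forming X → Y → Z.

Original I(X;Y) = 0.1357 bits

After applying f:
P(X,Z) where Z=f(Y):
- P(X,Z=0) = P(X,Y=0) + P(X,Y=2) + P(X,Y=3)
- P(X,Z=1) = P(X,Y=1)

I(X;Z) = I(X;f(Y)) = 0.0219 bits

Verification: 0.1357 ≥ 0.0219 ✓

Information cannot be created by processing; the function f can only lose information about X.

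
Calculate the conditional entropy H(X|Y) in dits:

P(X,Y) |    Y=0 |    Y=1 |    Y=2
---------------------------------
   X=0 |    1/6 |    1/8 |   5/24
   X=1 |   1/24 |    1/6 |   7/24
0.2793 dits

Using the chain rule: H(X|Y) = H(X,Y) - H(Y)

First, compute H(X,Y) = 0.7278 dits

Marginal P(Y) = (5/24, 7/24, 1/2)
H(Y) = 0.4485 dits

H(X|Y) = H(X,Y) - H(Y) = 0.7278 - 0.4485 = 0.2793 dits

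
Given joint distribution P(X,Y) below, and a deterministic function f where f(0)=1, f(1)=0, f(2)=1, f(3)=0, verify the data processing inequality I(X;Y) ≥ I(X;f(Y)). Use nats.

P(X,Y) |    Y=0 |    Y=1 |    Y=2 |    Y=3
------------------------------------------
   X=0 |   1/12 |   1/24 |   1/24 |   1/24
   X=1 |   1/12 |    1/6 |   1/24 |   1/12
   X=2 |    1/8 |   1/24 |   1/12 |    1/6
I(X;Y) = 0.0758, I(X;f(Y)) = 0.0220, inequality holds: 0.0758 ≥ 0.0220

Data Processing Inequality: For any Markov chain X → Y → Z, we have I(X;Y) ≥ I(X;Z).

Here Z = f(Y) is a deterministic function of Y, forming X → Y → Z.

Original I(X;Y) = 0.0758 nats

After applying f:
P(X,Z) where Z=f(Y):
- P(X,Z=0) = P(X,Y=1) + P(X,Y=3)
- P(X,Z=1) = P(X,Y=0) + P(X,Y=2)

I(X;Z) = I(X;f(Y)) = 0.0220 nats

Verification: 0.0758 ≥ 0.0220 ✓

Information cannot be created by processing; the function f can only lose information about X.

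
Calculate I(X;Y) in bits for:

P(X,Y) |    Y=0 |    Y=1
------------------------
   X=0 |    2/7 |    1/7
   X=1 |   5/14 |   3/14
0.0013 bits

Mutual information: I(X;Y) = H(X) + H(Y) - H(X,Y)

Marginals:
P(X) = (3/7, 4/7), H(X) = 0.9852 bits
P(Y) = (9/14, 5/14), H(Y) = 0.9403 bits

Joint entropy: H(X,Y) = 1.9242 bits

I(X;Y) = 0.9852 + 0.9403 - 1.9242 = 0.0013 bits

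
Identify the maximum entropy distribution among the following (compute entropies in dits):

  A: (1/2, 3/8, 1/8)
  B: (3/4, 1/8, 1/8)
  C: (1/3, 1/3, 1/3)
C

For a discrete distribution over n outcomes, entropy is maximized by the uniform distribution.

Computing entropies:
H(A) = 0.4231 dits
H(B) = 0.3195 dits
H(C) = 0.4771 dits

The uniform distribution (where all probabilities equal 1/3) achieves the maximum entropy of log_10(3) = 0.4771 dits.

Distribution C has the highest entropy.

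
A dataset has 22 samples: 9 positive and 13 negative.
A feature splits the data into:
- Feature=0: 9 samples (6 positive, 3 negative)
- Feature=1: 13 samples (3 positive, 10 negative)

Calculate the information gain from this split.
0.1398 bits

Information Gain = H(Y) - H(Y|Feature)

Before split:
P(positive) = 9/22 = 0.4091
H(Y) = 0.9760 bits

After split:
Feature=0: H = 0.9183 bits (weight = 9/22)
Feature=1: H = 0.7793 bits (weight = 13/22)
H(Y|Feature) = (9/22)×0.9183 + (13/22)×0.7793 = 0.8362 bits

Information Gain = 0.9760 - 0.8362 = 0.1398 bits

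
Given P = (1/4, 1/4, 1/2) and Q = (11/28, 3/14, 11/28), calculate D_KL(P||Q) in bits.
0.0665 bits

KL divergence: D_KL(P||Q) = Σ p(x) log(p(x)/q(x))

Computing term by term:
  x=0: 1/4 × log_2[(1/4)/(11/28)] = 1/4 × -0.6521 = -0.1630
  x=1: 1/4 × log_2[(1/4)/(3/14)] = 1/4 × 0.2224 = 0.0556
  x=2: 1/2 × log_2[(1/2)/(11/28)] = 1/2 × 0.3479 = 0.1740

D_KL(P||Q) = 0.0665 bits

Note: KL divergence is always non-negative and equals 0 iff P = Q.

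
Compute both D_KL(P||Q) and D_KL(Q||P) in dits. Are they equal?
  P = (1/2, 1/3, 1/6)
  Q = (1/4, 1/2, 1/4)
D_KL(P||Q) = 0.0625, D_KL(Q||P) = 0.0568

KL divergence is not symmetric: D_KL(P||Q) ≠ D_KL(Q||P) in general.

D_KL(P||Q) = 0.0625 dits
D_KL(Q||P) = 0.0568 dits

No, they are not equal!

This asymmetry is why KL divergence is not a true distance metric.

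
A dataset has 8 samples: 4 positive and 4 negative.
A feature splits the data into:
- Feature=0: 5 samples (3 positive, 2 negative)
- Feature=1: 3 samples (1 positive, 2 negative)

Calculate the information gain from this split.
0.0488 bits

Information Gain = H(Y) - H(Y|Feature)

Before split:
P(positive) = 4/8 = 0.5000
H(Y) = 1.0000 bits

After split:
Feature=0: H = 0.9710 bits (weight = 5/8)
Feature=1: H = 0.9183 bits (weight = 3/8)
H(Y|Feature) = (5/8)×0.9710 + (3/8)×0.9183 = 0.9512 bits

Information Gain = 1.0000 - 0.9512 = 0.0488 bits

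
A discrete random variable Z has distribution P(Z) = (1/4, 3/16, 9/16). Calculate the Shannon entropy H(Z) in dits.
0.4274 dits

Shannon entropy is H(X) = -Σ p(x) log p(x).

For P = (1/4, 3/16, 9/16):
H = -1/4 × log_10(1/4) -3/16 × log_10(3/16) -9/16 × log_10(9/16)
H = 0.4274 dits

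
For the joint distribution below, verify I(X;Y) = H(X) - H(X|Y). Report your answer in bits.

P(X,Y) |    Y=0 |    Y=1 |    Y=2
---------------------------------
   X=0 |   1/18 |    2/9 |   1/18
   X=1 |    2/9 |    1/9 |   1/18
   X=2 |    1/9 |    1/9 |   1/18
I(X;Y) = 0.1045 bits

Mutual information has multiple equivalent forms:
- I(X;Y) = H(X) - H(X|Y)
- I(X;Y) = H(Y) - H(Y|X)
- I(X;Y) = H(X) + H(Y) - H(X,Y)

Computing all quantities:
H(X) = 1.5715, H(Y) = 1.4807, H(X,Y) = 2.9477
H(X|Y) = 1.4670, H(Y|X) = 1.3762

Verification:
H(X) - H(X|Y) = 1.5715 - 1.4670 = 0.1045
H(Y) - H(Y|X) = 1.4807 - 1.3762 = 0.1045
H(X) + H(Y) - H(X,Y) = 1.5715 + 1.4807 - 2.9477 = 0.1045

All forms give I(X;Y) = 0.1045 bits. ✓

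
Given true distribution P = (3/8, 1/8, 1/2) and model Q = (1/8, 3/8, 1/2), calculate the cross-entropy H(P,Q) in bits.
1.8019 bits

Cross-entropy: H(P,Q) = -Σ p(x) log q(x)

Alternatively: H(P,Q) = H(P) + D_KL(P||Q)
H(P) = 1.4056 bits
D_KL(P||Q) = 0.3962 bits

H(P,Q) = 1.4056 + 0.3962 = 1.8019 bits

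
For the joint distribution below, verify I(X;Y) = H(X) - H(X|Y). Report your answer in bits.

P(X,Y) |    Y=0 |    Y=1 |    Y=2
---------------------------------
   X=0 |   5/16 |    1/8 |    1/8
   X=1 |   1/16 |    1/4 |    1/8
I(X;Y) = 0.1506 bits

Mutual information has multiple equivalent forms:
- I(X;Y) = H(X) - H(X|Y)
- I(X;Y) = H(Y) - H(Y|X)
- I(X;Y) = H(X) + H(Y) - H(X,Y)

Computing all quantities:
H(X) = 0.9887, H(Y) = 1.5613, H(X,Y) = 2.3994
H(X|Y) = 0.8381, H(Y|X) = 1.4107

Verification:
H(X) - H(X|Y) = 0.9887 - 0.8381 = 0.1506
H(Y) - H(Y|X) = 1.5613 - 1.4107 = 0.1506
H(X) + H(Y) - H(X,Y) = 0.9887 + 1.5613 - 2.3994 = 0.1506

All forms give I(X;Y) = 0.1506 bits. ✓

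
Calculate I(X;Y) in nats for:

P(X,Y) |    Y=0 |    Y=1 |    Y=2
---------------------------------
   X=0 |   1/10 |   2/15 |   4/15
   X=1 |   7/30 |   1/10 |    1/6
0.0415 nats

Mutual information: I(X;Y) = H(X) + H(Y) - H(X,Y)

Marginals:
P(X) = (1/2, 1/2), H(X) = 0.6931 nats
P(Y) = (1/3, 7/30, 13/30), H(Y) = 1.0681 nats

Joint entropy: H(X,Y) = 1.7198 nats

I(X;Y) = 0.6931 + 1.0681 - 1.7198 = 0.0415 nats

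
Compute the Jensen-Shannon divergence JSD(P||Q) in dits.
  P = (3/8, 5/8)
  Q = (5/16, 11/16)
0.0009 dits

Jensen-Shannon divergence is:
JSD(P||Q) = 0.5 × D_KL(P||M) + 0.5 × D_KL(Q||M)
where M = 0.5 × (P + Q) is the mixture distribution.

M = 0.5 × (3/8, 5/8) + 0.5 × (5/16, 11/16) = (11/32, 21/32)

D_KL(P||M) = 0.0009 dits
D_KL(Q||M) = 0.0010 dits

JSD(P||Q) = 0.5 × 0.0009 + 0.5 × 0.0010 = 0.0009 dits

Unlike KL divergence, JSD is symmetric and bounded: 0 ≤ JSD ≤ log(2).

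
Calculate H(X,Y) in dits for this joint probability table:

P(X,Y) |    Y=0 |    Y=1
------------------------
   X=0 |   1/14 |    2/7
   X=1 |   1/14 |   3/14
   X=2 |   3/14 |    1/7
0.7266 dits

Joint entropy is H(X,Y) = -Σ_{x,y} p(x,y) log p(x,y).

Summing over all non-zero entries:
H(X,Y) = -[1/14·log_10(1/14) + 2/7·log_10(2/7) + 1/14·log_10(1/14) + 3/14·log_10(3/14) + 3/14·log_10(3/14) + 1/7·log_10(1/7)]
H(X,Y) = 0.7266 dits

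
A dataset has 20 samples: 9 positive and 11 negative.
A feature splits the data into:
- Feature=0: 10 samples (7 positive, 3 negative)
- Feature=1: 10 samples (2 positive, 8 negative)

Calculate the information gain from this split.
0.1912 bits

Information Gain = H(Y) - H(Y|Feature)

Before split:
P(positive) = 9/20 = 0.4500
H(Y) = 0.9928 bits

After split:
Feature=0: H = 0.8813 bits (weight = 10/20)
Feature=1: H = 0.7219 bits (weight = 10/20)
H(Y|Feature) = (10/20)×0.8813 + (10/20)×0.7219 = 0.8016 bits

Information Gain = 0.9928 - 0.8016 = 0.1912 bits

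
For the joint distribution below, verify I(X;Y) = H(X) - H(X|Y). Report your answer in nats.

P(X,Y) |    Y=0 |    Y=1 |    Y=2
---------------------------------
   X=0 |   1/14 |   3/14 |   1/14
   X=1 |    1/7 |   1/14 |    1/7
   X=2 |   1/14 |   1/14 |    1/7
I(X;Y) = 0.0802 nats

Mutual information has multiple equivalent forms:
- I(X;Y) = H(X) - H(X|Y)
- I(X;Y) = H(Y) - H(Y|X)
- I(X;Y) = H(X) + H(Y) - H(X,Y)

Computing all quantities:
H(X) = 1.0934, H(Y) = 1.0934, H(X,Y) = 2.1066
H(X|Y) = 1.0132, H(Y|X) = 1.0132

Verification:
H(X) - H(X|Y) = 1.0934 - 1.0132 = 0.0802
H(Y) - H(Y|X) = 1.0934 - 1.0132 = 0.0802
H(X) + H(Y) - H(X,Y) = 1.0934 + 1.0934 - 2.1066 = 0.0802

All forms give I(X;Y) = 0.0802 nats. ✓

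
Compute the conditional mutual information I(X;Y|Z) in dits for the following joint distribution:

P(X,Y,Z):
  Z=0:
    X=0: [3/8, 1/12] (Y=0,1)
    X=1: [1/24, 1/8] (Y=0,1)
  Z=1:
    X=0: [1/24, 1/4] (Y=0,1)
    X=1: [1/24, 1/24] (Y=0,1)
0.0469 dits

Conditional mutual information: I(X;Y|Z) = H(X|Z) + H(Y|Z) - H(X,Y|Z)

H(Z) = 0.2873
H(X,Z) = 0.5310 → H(X|Z) = 0.2437
H(Y,Z) = 0.5464 → H(Y|Z) = 0.2590
H(X,Y,Z) = 0.7431 → H(X,Y|Z) = 0.4558

I(X;Y|Z) = 0.2437 + 0.2590 - 0.4558 = 0.0469 dits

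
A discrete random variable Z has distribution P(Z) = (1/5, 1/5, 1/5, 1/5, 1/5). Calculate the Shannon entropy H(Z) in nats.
1.6094 nats

Shannon entropy is H(X) = -Σ p(x) log p(x).

For P = (1/5, 1/5, 1/5, 1/5, 1/5):
H = -1/5 × log_e(1/5) -1/5 × log_e(1/5) -1/5 × log_e(1/5) -1/5 × log_e(1/5) -1/5 × log_e(1/5)
H = 1.6094 nats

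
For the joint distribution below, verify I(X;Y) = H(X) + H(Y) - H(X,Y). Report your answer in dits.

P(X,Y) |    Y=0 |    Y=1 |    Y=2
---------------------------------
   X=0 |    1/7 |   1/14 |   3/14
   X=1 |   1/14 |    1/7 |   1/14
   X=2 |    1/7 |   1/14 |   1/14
I(X;Y) = 0.0286 dits

Mutual information has multiple equivalent forms:
- I(X;Y) = H(X) - H(X|Y)
- I(X;Y) = H(Y) - H(Y|X)
- I(X;Y) = H(X) + H(Y) - H(X,Y)

Computing all quantities:
H(X) = 0.4686, H(Y) = 0.4748, H(X,Y) = 0.9149
H(X|Y) = 0.4400, H(Y|X) = 0.4463

Verification:
H(X) - H(X|Y) = 0.4686 - 0.4400 = 0.0286
H(Y) - H(Y|X) = 0.4748 - 0.4463 = 0.0286
H(X) + H(Y) - H(X,Y) = 0.4686 + 0.4748 - 0.9149 = 0.0286

All forms give I(X;Y) = 0.0286 dits. ✓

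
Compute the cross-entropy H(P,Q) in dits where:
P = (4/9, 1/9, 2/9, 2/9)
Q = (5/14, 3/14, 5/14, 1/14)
0.6271 dits

Cross-entropy: H(P,Q) = -Σ p(x) log q(x)

Alternatively: H(P,Q) = H(P) + D_KL(P||Q)
H(P) = 0.5529 dits
D_KL(P||Q) = 0.0743 dits

H(P,Q) = 0.5529 + 0.0743 = 0.6271 dits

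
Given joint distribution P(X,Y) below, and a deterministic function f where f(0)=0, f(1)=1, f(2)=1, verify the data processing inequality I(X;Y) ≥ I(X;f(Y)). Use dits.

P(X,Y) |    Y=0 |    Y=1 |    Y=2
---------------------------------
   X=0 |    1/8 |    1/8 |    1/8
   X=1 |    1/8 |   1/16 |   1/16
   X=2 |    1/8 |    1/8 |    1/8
I(X;Y) = 0.0047, I(X;f(Y)) = 0.0047, inequality holds: 0.0047 ≥ 0.0047

Data Processing Inequality: For any Markov chain X → Y → Z, we have I(X;Y) ≥ I(X;Z).

Here Z = f(Y) is a deterministic function of Y, forming X → Y → Z.

Original I(X;Y) = 0.0047 dits

After applying f:
P(X,Z) where Z=f(Y):
- P(X,Z=0) = P(X,Y=0)
- P(X,Z=1) = P(X,Y=1) + P(X,Y=2)

I(X;Z) = I(X;f(Y)) = 0.0047 dits

Verification: 0.0047 ≥ 0.0047 ✓

Information cannot be created by processing; the function f can only lose information about X.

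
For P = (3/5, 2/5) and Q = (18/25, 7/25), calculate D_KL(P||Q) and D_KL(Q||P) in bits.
D_KL(P||Q) = 0.0480, D_KL(Q||P) = 0.0453

KL divergence is not symmetric: D_KL(P||Q) ≠ D_KL(Q||P) in general.

D_KL(P||Q) = 0.0480 bits
D_KL(Q||P) = 0.0453 bits

No, they are not equal!

This asymmetry is why KL divergence is not a true distance metric.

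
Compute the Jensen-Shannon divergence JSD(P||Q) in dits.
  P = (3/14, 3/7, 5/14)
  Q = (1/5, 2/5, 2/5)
0.0004 dits

Jensen-Shannon divergence is:
JSD(P||Q) = 0.5 × D_KL(P||M) + 0.5 × D_KL(Q||M)
where M = 0.5 × (P + Q) is the mixture distribution.

M = 0.5 × (3/14, 3/7, 5/14) + 0.5 × (1/5, 2/5, 2/5) = (0.207143, 0.414286, 0.378571)

D_KL(P||M) = 0.0004 dits
D_KL(Q||M) = 0.0004 dits

JSD(P||Q) = 0.5 × 0.0004 + 0.5 × 0.0004 = 0.0004 dits

Unlike KL divergence, JSD is symmetric and bounded: 0 ≤ JSD ≤ log(2).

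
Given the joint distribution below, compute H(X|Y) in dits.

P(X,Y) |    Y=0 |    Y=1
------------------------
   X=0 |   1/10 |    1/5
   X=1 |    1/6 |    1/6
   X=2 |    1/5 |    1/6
0.4686 dits

Using the chain rule: H(X|Y) = H(X,Y) - H(Y)

First, compute H(X,Y) = 0.7687 dits

Marginal P(Y) = (7/15, 8/15)
H(Y) = 0.3001 dits

H(X|Y) = H(X,Y) - H(Y) = 0.7687 - 0.3001 = 0.4686 dits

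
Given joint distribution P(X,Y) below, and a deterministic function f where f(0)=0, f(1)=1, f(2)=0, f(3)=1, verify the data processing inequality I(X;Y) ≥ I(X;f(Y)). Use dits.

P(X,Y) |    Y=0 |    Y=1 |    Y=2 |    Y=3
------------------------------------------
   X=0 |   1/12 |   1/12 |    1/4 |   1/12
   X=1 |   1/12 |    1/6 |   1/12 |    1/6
I(X;Y) = 0.0312, I(X;f(Y)) = 0.0246, inequality holds: 0.0312 ≥ 0.0246

Data Processing Inequality: For any Markov chain X → Y → Z, we have I(X;Y) ≥ I(X;Z).

Here Z = f(Y) is a deterministic function of Y, forming X → Y → Z.

Original I(X;Y) = 0.0312 dits

After applying f:
P(X,Z) where Z=f(Y):
- P(X,Z=0) = P(X,Y=0) + P(X,Y=2)
- P(X,Z=1) = P(X,Y=1) + P(X,Y=3)

I(X;Z) = I(X;f(Y)) = 0.0246 dits

Verification: 0.0312 ≥ 0.0246 ✓

Information cannot be created by processing; the function f can only lose information about X.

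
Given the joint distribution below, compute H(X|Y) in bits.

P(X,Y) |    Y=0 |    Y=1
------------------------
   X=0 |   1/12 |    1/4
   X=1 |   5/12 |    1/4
0.8250 bits

Using the chain rule: H(X|Y) = H(X,Y) - H(Y)

First, compute H(X,Y) = 1.8250 bits

Marginal P(Y) = (1/2, 1/2)
H(Y) = 1.0000 bits

H(X|Y) = H(X,Y) - H(Y) = 1.8250 - 1.0000 = 0.8250 bits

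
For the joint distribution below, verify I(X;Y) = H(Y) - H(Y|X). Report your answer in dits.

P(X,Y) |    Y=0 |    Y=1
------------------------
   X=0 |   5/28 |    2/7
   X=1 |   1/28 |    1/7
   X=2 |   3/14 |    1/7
I(X;Y) = 0.0190 dits

Mutual information has multiple equivalent forms:
- I(X;Y) = H(X) - H(X|Y)
- I(X;Y) = H(Y) - H(Y|X)
- I(X;Y) = H(X) + H(Y) - H(X,Y)

Computing all quantities:
H(X) = 0.4480, H(Y) = 0.2966, H(X,Y) = 0.7256
H(X|Y) = 0.4290, H(Y|X) = 0.2775

Verification:
H(X) - H(X|Y) = 0.4480 - 0.4290 = 0.0190
H(Y) - H(Y|X) = 0.2966 - 0.2775 = 0.0190
H(X) + H(Y) - H(X,Y) = 0.4480 + 0.2966 - 0.7256 = 0.0190

All forms give I(X;Y) = 0.0190 dits. ✓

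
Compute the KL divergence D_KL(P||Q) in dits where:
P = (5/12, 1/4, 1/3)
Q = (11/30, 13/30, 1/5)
0.0374 dits

KL divergence: D_KL(P||Q) = Σ p(x) log(p(x)/q(x))

Computing term by term:
  x=0: 5/12 × log_10[(5/12)/(11/30)] = 5/12 × 0.0555 = 0.0231
  x=1: 1/4 × log_10[(1/4)/(13/30)] = 1/4 × -0.2389 = -0.0597
  x=2: 1/3 × log_10[(1/3)/(1/5)] = 1/3 × 0.2218 = 0.0739

D_KL(P||Q) = 0.0374 dits

Note: KL divergence is always non-negative and equals 0 iff P = Q.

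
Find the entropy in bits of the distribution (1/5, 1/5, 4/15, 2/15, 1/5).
2.2892 bits

Shannon entropy is H(X) = -Σ p(x) log p(x).

For P = (1/5, 1/5, 4/15, 2/15, 1/5):
H = -1/5 × log_2(1/5) -1/5 × log_2(1/5) -4/15 × log_2(4/15) -2/15 × log_2(2/15) -1/5 × log_2(1/5)
H = 2.2892 bits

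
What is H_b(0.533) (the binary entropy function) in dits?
0.3001 dits

The binary entropy function is:
H(p) = -p log(p) - (1-p) log(1-p)

H(0.533) = -0.533 × log_10(0.533) - 0.467 × log_10(0.467)
H(0.533) = 0.3001 dits

Note: Binary entropy is maximized at p=0.5 (H=1 bit) and minimized at p=0 or p=1 (H=0).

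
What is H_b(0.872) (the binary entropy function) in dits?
0.1661 dits

The binary entropy function is:
H(p) = -p log(p) - (1-p) log(1-p)

H(0.872) = -0.872 × log_10(0.872) - 0.128 × log_10(0.128)
H(0.872) = 0.1661 dits

Note: Binary entropy is maximized at p=0.5 (H=1 bit) and minimized at p=0 or p=1 (H=0).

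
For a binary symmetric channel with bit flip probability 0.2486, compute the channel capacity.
0.1909 bits

For a binary symmetric channel (BSC) with error probability p:
Capacity C = 1 - H(p) bits per symbol

where H(p) = -p log₂(p) - (1-p) log₂(1-p) is the binary entropy function.

H(0.2486) = 0.8091 bits
C = 1 - 0.8091 = 0.1909 bits per symbol

This means we can reliably transmit up to 0.1909 bits of information per channel use.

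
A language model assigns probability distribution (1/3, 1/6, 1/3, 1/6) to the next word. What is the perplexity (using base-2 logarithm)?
3.7798

Perplexity is 2^H (or exp(H) for natural log).

First, H = -Σ p log p = 1.9183 bits
Perplexity = 2^1.9183 = 3.7798

Interpretation: The model's uncertainty is equivalent to choosing uniformly among 3.8 options.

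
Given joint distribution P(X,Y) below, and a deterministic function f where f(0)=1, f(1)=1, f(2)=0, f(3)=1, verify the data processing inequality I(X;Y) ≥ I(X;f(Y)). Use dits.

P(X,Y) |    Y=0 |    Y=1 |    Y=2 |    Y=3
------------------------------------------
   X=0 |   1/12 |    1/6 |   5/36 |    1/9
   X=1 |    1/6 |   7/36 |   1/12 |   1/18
I(X;Y) = 0.0138, I(X;f(Y)) = 0.0039, inequality holds: 0.0138 ≥ 0.0039

Data Processing Inequality: For any Markov chain X → Y → Z, we have I(X;Y) ≥ I(X;Z).

Here Z = f(Y) is a deterministic function of Y, forming X → Y → Z.

Original I(X;Y) = 0.0138 dits

After applying f:
P(X,Z) where Z=f(Y):
- P(X,Z=0) = P(X,Y=2)
- P(X,Z=1) = P(X,Y=0) + P(X,Y=1) + P(X,Y=3)

I(X;Z) = I(X;f(Y)) = 0.0039 dits

Verification: 0.0138 ≥ 0.0039 ✓

Information cannot be created by processing; the function f can only lose information about X.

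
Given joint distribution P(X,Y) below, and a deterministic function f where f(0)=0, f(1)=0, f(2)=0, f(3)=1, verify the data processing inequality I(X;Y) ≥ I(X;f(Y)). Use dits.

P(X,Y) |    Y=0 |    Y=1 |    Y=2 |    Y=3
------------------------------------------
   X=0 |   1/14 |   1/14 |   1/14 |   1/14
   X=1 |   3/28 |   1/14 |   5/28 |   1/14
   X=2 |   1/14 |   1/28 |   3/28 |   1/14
I(X;Y) = 0.0077, I(X;f(Y)) = 0.0022, inequality holds: 0.0077 ≥ 0.0022

Data Processing Inequality: For any Markov chain X → Y → Z, we have I(X;Y) ≥ I(X;Z).

Here Z = f(Y) is a deterministic function of Y, forming X → Y → Z.

Original I(X;Y) = 0.0077 dits

After applying f:
P(X,Z) where Z=f(Y):
- P(X,Z=0) = P(X,Y=0) + P(X,Y=1) + P(X,Y=2)
- P(X,Z=1) = P(X,Y=3)

I(X;Z) = I(X;f(Y)) = 0.0022 dits

Verification: 0.0077 ≥ 0.0022 ✓

Information cannot be created by processing; the function f can only lose information about X.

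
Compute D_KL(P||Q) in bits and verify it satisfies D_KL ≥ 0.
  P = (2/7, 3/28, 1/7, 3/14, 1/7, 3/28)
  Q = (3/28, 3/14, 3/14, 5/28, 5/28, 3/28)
0.2240 bits

KL divergence satisfies the Gibbs inequality: D_KL(P||Q) ≥ 0 for all distributions P, Q.

D_KL(P||Q) = Σ p(x) log(p(x)/q(x))
Term by term:
  x=0: 2/7 × log_2[(2/7)/(3/28)] = 0.4043
  x=1: 3/28 × log_2[(3/28)/(3/14)] = -0.1071
  x=2: 1/7 × log_2[(1/7)/(3/14)] = -0.0836
  x=3: 3/14 × log_2[(3/14)/(5/28)] = 0.0564
  x=4: 1/7 × log_2[(1/7)/(5/28)] = -0.0460
  x=5: 3/28 × log_2[(3/28)/(3/28)] = 0.0000
D_KL(P||Q) = 0.2240 bits

D_KL(P||Q) = 0.2240 ≥ 0 ✓

This non-negativity is a fundamental property: relative entropy cannot be negative because it measures how different Q is from P.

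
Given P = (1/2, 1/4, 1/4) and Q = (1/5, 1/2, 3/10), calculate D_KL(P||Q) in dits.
0.1039 dits

KL divergence: D_KL(P||Q) = Σ p(x) log(p(x)/q(x))

Computing term by term:
  x=0: 1/2 × log_10[(1/2)/(1/5)] = 1/2 × 0.3979 = 0.1990
  x=1: 1/4 × log_10[(1/4)/(1/2)] = 1/4 × -0.3010 = -0.0753
  x=2: 1/4 × log_10[(1/4)/(3/10)] = 1/4 × -0.0792 = -0.0198

D_KL(P||Q) = 0.1039 dits

Note: KL divergence is always non-negative and equals 0 iff P = Q.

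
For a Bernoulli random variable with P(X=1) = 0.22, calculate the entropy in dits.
0.2288 dits

The binary entropy function is:
H(p) = -p log(p) - (1-p) log(1-p)

H(0.22) = -0.22 × log_10(0.22) - 0.78 × log_10(0.78)
H(0.22) = 0.2288 dits

Note: Binary entropy is maximized at p=0.5 (H=1 bit) and minimized at p=0 or p=1 (H=0).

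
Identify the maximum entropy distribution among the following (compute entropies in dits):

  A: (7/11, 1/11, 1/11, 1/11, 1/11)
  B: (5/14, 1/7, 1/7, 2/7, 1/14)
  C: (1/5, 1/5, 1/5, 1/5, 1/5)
C

For a discrete distribution over n outcomes, entropy is maximized by the uniform distribution.

Computing entropies:
H(A) = 0.5036 dits
H(B) = 0.6385 dits
H(C) = 0.6990 dits

The uniform distribution (where all probabilities equal 1/5) achieves the maximum entropy of log_10(5) = 0.6990 dits.

Distribution C has the highest entropy.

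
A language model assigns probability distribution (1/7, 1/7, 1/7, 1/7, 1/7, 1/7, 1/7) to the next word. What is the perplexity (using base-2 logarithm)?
7.0000

Perplexity is 2^H (or exp(H) for natural log).

First, H = -Σ p log p = 2.8074 bits
Perplexity = 2^2.8074 = 7.0000

Interpretation: The model's uncertainty is equivalent to choosing uniformly among 7.0 options.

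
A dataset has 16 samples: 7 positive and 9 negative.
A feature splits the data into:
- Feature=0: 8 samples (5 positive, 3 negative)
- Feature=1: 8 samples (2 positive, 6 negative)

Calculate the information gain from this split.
0.1058 bits

Information Gain = H(Y) - H(Y|Feature)

Before split:
P(positive) = 7/16 = 0.4375
H(Y) = 0.9887 bits

After split:
Feature=0: H = 0.9544 bits (weight = 8/16)
Feature=1: H = 0.8113 bits (weight = 8/16)
H(Y|Feature) = (8/16)×0.9544 + (8/16)×0.8113 = 0.8829 bits

Information Gain = 0.9887 - 0.8829 = 0.1058 bits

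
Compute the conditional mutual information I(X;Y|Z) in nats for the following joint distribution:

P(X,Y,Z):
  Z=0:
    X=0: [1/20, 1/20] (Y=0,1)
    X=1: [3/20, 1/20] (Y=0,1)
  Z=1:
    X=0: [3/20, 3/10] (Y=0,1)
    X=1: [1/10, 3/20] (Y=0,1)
0.0107 nats

Conditional mutual information: I(X;Y|Z) = H(X|Z) + H(Y|Z) - H(X,Y|Z)

H(Z) = 0.6109
H(X,Z) = 1.2580 → H(X|Z) = 0.6472
H(Y,Z) = 1.2580 → H(Y|Z) = 0.6472
H(X,Y,Z) = 1.8945 → H(X,Y|Z) = 1.2836

I(X;Y|Z) = 0.6472 + 0.6472 - 1.2836 = 0.0107 nats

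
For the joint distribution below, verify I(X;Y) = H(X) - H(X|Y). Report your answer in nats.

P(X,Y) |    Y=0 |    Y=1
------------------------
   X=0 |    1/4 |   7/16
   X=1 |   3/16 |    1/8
I(X;Y) = 0.0244 nats

Mutual information has multiple equivalent forms:
- I(X;Y) = H(X) - H(X|Y)
- I(X;Y) = H(Y) - H(Y|X)
- I(X;Y) = H(X) + H(Y) - H(X,Y)

Computing all quantities:
H(X) = 0.6211, H(Y) = 0.6853, H(X,Y) = 1.2820
H(X|Y) = 0.5967, H(Y|X) = 0.6610

Verification:
H(X) - H(X|Y) = 0.6211 - 0.5967 = 0.0244
H(Y) - H(Y|X) = 0.6853 - 0.6610 = 0.0244
H(X) + H(Y) - H(X,Y) = 0.6211 + 0.6853 - 1.2820 = 0.0244

All forms give I(X;Y) = 0.0244 nats. ✓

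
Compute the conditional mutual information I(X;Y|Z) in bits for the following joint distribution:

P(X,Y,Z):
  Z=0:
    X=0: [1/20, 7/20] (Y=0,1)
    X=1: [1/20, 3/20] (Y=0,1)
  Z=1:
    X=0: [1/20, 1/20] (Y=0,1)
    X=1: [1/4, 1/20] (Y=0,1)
0.0398 bits

Conditional mutual information: I(X;Y|Z) = H(X|Z) + H(Y|Z) - H(X,Y|Z)

H(Z) = 0.9710
H(X,Z) = 1.8464 → H(X|Z) = 0.8755
H(Y,Z) = 1.6855 → H(Y|Z) = 0.7145
H(X,Y,Z) = 2.5211 → H(X,Y|Z) = 1.5502

I(X;Y|Z) = 0.8755 + 0.7145 - 1.5502 = 0.0398 bits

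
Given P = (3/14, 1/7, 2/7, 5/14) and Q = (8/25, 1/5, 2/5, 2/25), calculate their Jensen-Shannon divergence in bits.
0.0864 bits

Jensen-Shannon divergence is:
JSD(P||Q) = 0.5 × D_KL(P||M) + 0.5 × D_KL(Q||M)
where M = 0.5 × (P + Q) is the mixture distribution.

M = 0.5 × (3/14, 1/7, 2/7, 5/14) + 0.5 × (8/25, 1/5, 2/5, 2/25) = (0.267143, 6/35, 12/35, 0.218571)

D_KL(P||M) = 0.0721 bits
D_KL(Q||M) = 0.1008 bits

JSD(P||Q) = 0.5 × 0.0721 + 0.5 × 0.1008 = 0.0864 bits

Unlike KL divergence, JSD is symmetric and bounded: 0 ≤ JSD ≤ log(2).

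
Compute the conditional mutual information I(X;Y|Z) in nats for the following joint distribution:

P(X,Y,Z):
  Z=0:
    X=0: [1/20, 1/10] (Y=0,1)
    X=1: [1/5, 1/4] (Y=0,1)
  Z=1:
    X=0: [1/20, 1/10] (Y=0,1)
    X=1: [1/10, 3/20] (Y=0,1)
0.0038 nats

Conditional mutual information: I(X;Y|Z) = H(X|Z) + H(Y|Z) - H(X,Y|Z)

H(Z) = 0.6730
H(X,Z) = 1.2750 → H(X|Z) = 0.6020
H(Y,Z) = 1.3452 → H(Y|Z) = 0.6721
H(X,Y,Z) = 1.9434 → H(X,Y|Z) = 1.2704

I(X;Y|Z) = 0.6020 + 0.6721 - 1.2704 = 0.0038 nats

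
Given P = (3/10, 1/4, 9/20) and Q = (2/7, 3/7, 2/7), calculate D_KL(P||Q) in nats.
0.0843 nats

KL divergence: D_KL(P||Q) = Σ p(x) log(p(x)/q(x))

Computing term by term:
  x=0: 3/10 × log_e[(3/10)/(2/7)] = 3/10 × 0.0488 = 0.0146
  x=1: 1/4 × log_e[(1/4)/(3/7)] = 1/4 × -0.5390 = -0.1347
  x=2: 9/20 × log_e[(9/20)/(2/7)] = 9/20 × 0.4543 = 0.2044

D_KL(P||Q) = 0.0843 nats

Note: KL divergence is always non-negative and equals 0 iff P = Q.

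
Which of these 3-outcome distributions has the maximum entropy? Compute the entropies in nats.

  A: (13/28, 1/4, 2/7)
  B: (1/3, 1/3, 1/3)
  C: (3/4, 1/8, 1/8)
B

For a discrete distribution over n outcomes, entropy is maximized by the uniform distribution.

Computing entropies:
H(A) = 1.0607 nats
H(B) = 1.0986 nats
H(C) = 0.7356 nats

The uniform distribution (where all probabilities equal 1/3) achieves the maximum entropy of log_e(3) = 1.0986 nats.

Distribution B has the highest entropy.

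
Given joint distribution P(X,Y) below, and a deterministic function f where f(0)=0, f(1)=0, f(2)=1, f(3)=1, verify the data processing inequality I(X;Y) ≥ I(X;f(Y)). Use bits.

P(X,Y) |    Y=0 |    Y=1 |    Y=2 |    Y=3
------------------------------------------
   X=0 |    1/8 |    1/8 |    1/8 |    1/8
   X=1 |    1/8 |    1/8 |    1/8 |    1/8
I(X;Y) = 0.0000, I(X;f(Y)) = 0.0000, inequality holds: 0.0000 ≥ 0.0000

Data Processing Inequality: For any Markov chain X → Y → Z, we have I(X;Y) ≥ I(X;Z).

Here Z = f(Y) is a deterministic function of Y, forming X → Y → Z.

Original I(X;Y) = 0.0000 bits

After applying f:
P(X,Z) where Z=f(Y):
- P(X,Z=0) = P(X,Y=0) + P(X,Y=1)
- P(X,Z=1) = P(X,Y=2) + P(X,Y=3)

I(X;Z) = I(X;f(Y)) = 0.0000 bits

Verification: 0.0000 ≥ 0.0000 ✓

Information cannot be created by processing; the function f can only lose information about X.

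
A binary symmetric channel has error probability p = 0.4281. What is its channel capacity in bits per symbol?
0.0150 bits

For a binary symmetric channel (BSC) with error probability p:
Capacity C = 1 - H(p) bits per symbol

where H(p) = -p log₂(p) - (1-p) log₂(1-p) is the binary entropy function.

H(0.4281) = 0.9850 bits
C = 1 - 0.9850 = 0.0150 bits per symbol

This means we can reliably transmit up to 0.0150 bits of information per channel use.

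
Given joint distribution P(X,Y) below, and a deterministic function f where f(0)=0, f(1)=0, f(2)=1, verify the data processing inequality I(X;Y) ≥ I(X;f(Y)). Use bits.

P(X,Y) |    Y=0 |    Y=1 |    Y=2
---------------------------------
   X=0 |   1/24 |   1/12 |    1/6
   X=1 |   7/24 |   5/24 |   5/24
I(X;Y) = 0.0663, I(X;f(Y)) = 0.0480, inequality holds: 0.0663 ≥ 0.0480

Data Processing Inequality: For any Markov chain X → Y → Z, we have I(X;Y) ≥ I(X;Z).

Here Z = f(Y) is a deterministic function of Y, forming X → Y → Z.

Original I(X;Y) = 0.0663 bits

After applying f:
P(X,Z) where Z=f(Y):
- P(X,Z=0) = P(X,Y=0) + P(X,Y=1)
- P(X,Z=1) = P(X,Y=2)

I(X;Z) = I(X;f(Y)) = 0.0480 bits

Verification: 0.0663 ≥ 0.0480 ✓

Information cannot be created by processing; the function f can only lose information about X.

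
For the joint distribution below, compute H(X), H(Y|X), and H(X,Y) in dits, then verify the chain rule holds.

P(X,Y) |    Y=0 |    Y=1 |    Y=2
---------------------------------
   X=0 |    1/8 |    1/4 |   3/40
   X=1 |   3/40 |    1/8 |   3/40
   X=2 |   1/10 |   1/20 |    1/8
H(X,Y) = 0.9073, H(X) = 0.4644, H(Y|X) = 0.4429 (all in dits)

Chain rule: H(X,Y) = H(X) + H(Y|X)

Left side — joint entropy directly:
H(X,Y) = -Σ p(x,y) log p(x,y) = 0.9073 dits

Right side — compute H(Y|X) from the conditional distributions:
P(X) = (9/20, 11/40, 11/40), so H(X) = 0.4644 dits
H(Y|X) = Σ_x P(X=x) · H(Y|X=x):
  P(Y|X=0) = (5/18, 5/9, 1/6), H(Y|X=0) = 0.4260, weight P(X=0) = 9/20
  P(Y|X=1) = (3/11, 5/11, 3/11), H(Y|X=1) = 0.4634, weight P(X=1) = 11/40
  P(Y|X=2) = (4/11, 2/11, 5/11), H(Y|X=2) = 0.4500, weight P(X=2) = 11/40
H(Y|X) = 0.4429 dits

H(X) + H(Y|X) = 0.4644 + 0.4429 = 0.9073 dits

Both sides equal 0.9073 dits. ✓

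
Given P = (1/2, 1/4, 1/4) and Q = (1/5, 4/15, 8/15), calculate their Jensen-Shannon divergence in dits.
0.0259 dits

Jensen-Shannon divergence is:
JSD(P||Q) = 0.5 × D_KL(P||M) + 0.5 × D_KL(Q||M)
where M = 0.5 × (P + Q) is the mixture distribution.

M = 0.5 × (1/2, 1/4, 1/4) + 0.5 × (1/5, 4/15, 8/15) = (7/20, 0.258333, 0.391667)

D_KL(P||M) = 0.0251 dits
D_KL(Q||M) = 0.0266 dits

JSD(P||Q) = 0.5 × 0.0251 + 0.5 × 0.0266 = 0.0259 dits

Unlike KL divergence, JSD is symmetric and bounded: 0 ≤ JSD ≤ log(2).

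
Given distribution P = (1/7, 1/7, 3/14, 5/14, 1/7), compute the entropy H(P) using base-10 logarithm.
0.6652 dits

Shannon entropy is H(X) = -Σ p(x) log p(x).

For P = (1/7, 1/7, 3/14, 5/14, 1/7):
H = -1/7 × log_10(1/7) -1/7 × log_10(1/7) -3/14 × log_10(3/14) -5/14 × log_10(5/14) -1/7 × log_10(1/7)
H = 0.6652 dits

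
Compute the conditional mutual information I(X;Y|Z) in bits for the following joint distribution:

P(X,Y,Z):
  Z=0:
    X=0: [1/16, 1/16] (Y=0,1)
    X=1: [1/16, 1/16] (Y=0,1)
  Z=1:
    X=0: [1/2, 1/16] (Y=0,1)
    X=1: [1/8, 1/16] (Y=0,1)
0.0323 bits

Conditional mutual information: I(X;Y|Z) = H(X|Z) + H(Y|Z) - H(X,Y|Z)

H(Z) = 0.8113
H(X,Z) = 1.6697 → H(X|Z) = 0.8585
H(Y,Z) = 1.5488 → H(Y|Z) = 0.7375
H(X,Y,Z) = 2.3750 → H(X,Y|Z) = 1.5637

I(X;Y|Z) = 0.8585 + 0.7375 - 1.5637 = 0.0323 bits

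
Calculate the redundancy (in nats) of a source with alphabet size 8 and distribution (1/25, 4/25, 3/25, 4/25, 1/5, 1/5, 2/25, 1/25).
0.1352 nats

Redundancy measures how far a source is from maximum entropy:
R = H_max - H(X)

Maximum entropy for 8 symbols: H_max = log_e(8) = 2.0794 nats
Actual entropy: H(X) = 1.9442 nats
Redundancy: R = 2.0794 - 1.9442 = 0.1352 nats

This redundancy represents potential for compression: the source could be compressed by 0.1352 nats per symbol.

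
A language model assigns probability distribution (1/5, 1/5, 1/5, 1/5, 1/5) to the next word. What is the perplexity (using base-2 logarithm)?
5.0000

Perplexity is 2^H (or exp(H) for natural log).

First, H = -Σ p log p = 2.3219 bits
Perplexity = 2^2.3219 = 5.0000

Interpretation: The model's uncertainty is equivalent to choosing uniformly among 5.0 options.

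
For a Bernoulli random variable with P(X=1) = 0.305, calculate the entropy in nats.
0.6150 nats

The binary entropy function is:
H(p) = -p log(p) - (1-p) log(1-p)

H(0.305) = -0.305 × log_e(0.305) - 0.695 × log_e(0.695)
H(0.305) = 0.6150 nats

Note: Binary entropy is maximized at p=0.5 (H=1 bit) and minimized at p=0 or p=1 (H=0).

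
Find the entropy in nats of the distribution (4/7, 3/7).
0.6829 nats

Shannon entropy is H(X) = -Σ p(x) log p(x).

For P = (4/7, 3/7):
H = -4/7 × log_e(4/7) -3/7 × log_e(3/7)
H = 0.6829 nats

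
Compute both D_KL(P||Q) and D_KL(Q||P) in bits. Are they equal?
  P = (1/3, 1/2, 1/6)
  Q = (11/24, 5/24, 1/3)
D_KL(P||Q) = 0.3117, D_KL(Q||P) = 0.2808

KL divergence is not symmetric: D_KL(P||Q) ≠ D_KL(Q||P) in general.

D_KL(P||Q) = 0.3117 bits
D_KL(Q||P) = 0.2808 bits

No, they are not equal!

This asymmetry is why KL divergence is not a true distance metric.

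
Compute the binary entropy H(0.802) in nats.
0.4976 nats

The binary entropy function is:
H(p) = -p log(p) - (1-p) log(1-p)

H(0.802) = -0.802 × log_e(0.802) - 0.198 × log_e(0.198)
H(0.802) = 0.4976 nats

Note: Binary entropy is maximized at p=0.5 (H=1 bit) and minimized at p=0 or p=1 (H=0).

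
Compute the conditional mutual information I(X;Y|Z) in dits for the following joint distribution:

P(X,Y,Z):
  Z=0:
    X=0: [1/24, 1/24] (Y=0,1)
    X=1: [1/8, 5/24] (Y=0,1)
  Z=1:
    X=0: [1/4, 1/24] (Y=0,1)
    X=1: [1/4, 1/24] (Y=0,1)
0.0009 dits

Conditional mutual information: I(X;Y|Z) = H(X|Z) + H(Y|Z) - H(X,Y|Z)

H(Z) = 0.2950
H(X,Z) = 0.5611 → H(X|Z) = 0.2662
H(Y,Z) = 0.5207 → H(Y|Z) = 0.2257
H(X,Y,Z) = 0.7859 → H(X,Y|Z) = 0.4909

I(X;Y|Z) = 0.2662 + 0.2257 - 0.4909 = 0.0009 dits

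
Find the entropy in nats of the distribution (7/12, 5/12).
0.6792 nats

Shannon entropy is H(X) = -Σ p(x) log p(x).

For P = (7/12, 5/12):
H = -7/12 × log_e(7/12) -5/12 × log_e(5/12)
H = 0.6792 nats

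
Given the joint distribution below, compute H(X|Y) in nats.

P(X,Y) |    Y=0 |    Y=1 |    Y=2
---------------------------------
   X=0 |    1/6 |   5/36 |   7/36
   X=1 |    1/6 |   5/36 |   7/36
0.6931 nats

Using the chain rule: H(X|Y) = H(X,Y) - H(Y)

First, compute H(X,Y) = 1.7825 nats

Marginal P(Y) = (1/3, 5/18, 7/18)
H(Y) = 1.0893 nats

H(X|Y) = H(X,Y) - H(Y) = 1.7825 - 1.0893 = 0.6931 nats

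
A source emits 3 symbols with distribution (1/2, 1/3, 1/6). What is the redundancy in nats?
0.0872 nats

Redundancy measures how far a source is from maximum entropy:
R = H_max - H(X)

Maximum entropy for 3 symbols: H_max = log_e(3) = 1.0986 nats
Actual entropy: H(X) = 1.0114 nats
Redundancy: R = 1.0986 - 1.0114 = 0.0872 nats

This redundancy represents potential for compression: the source could be compressed by 0.0872 nats per symbol.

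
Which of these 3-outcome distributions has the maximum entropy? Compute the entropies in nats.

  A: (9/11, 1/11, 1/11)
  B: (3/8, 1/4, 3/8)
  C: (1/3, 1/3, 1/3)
C

For a discrete distribution over n outcomes, entropy is maximized by the uniform distribution.

Computing entropies:
H(A) = 0.6002 nats
H(B) = 1.0822 nats
H(C) = 1.0986 nats

The uniform distribution (where all probabilities equal 1/3) achieves the maximum entropy of log_e(3) = 1.0986 nats.

Distribution C has the highest entropy.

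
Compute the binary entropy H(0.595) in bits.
0.9738 bits

The binary entropy function is:
H(p) = -p log(p) - (1-p) log(1-p)

H(0.595) = -0.595 × log_2(0.595) - 0.405 × log_2(0.405)
H(0.595) = 0.9738 bits

Note: Binary entropy is maximized at p=0.5 (H=1 bit) and minimized at p=0 or p=1 (H=0).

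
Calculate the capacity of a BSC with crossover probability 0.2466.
0.1942 bits

For a binary symmetric channel (BSC) with error probability p:
Capacity C = 1 - H(p) bits per symbol

where H(p) = -p log₂(p) - (1-p) log₂(1-p) is the binary entropy function.

H(0.2466) = 0.8058 bits
C = 1 - 0.8058 = 0.1942 bits per symbol

This means we can reliably transmit up to 0.1942 bits of information per channel use.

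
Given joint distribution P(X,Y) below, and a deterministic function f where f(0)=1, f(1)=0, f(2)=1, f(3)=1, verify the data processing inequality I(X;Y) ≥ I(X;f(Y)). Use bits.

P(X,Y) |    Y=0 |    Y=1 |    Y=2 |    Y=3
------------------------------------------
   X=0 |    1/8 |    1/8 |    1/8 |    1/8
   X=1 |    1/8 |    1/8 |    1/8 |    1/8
I(X;Y) = 0.0000, I(X;f(Y)) = 0.0000, inequality holds: 0.0000 ≥ 0.0000

Data Processing Inequality: For any Markov chain X → Y → Z, we have I(X;Y) ≥ I(X;Z).

Here Z = f(Y) is a deterministic function of Y, forming X → Y → Z.

Original I(X;Y) = 0.0000 bits

After applying f:
P(X,Z) where Z=f(Y):
- P(X,Z=0) = P(X,Y=1)
- P(X,Z=1) = P(X,Y=0) + P(X,Y=2) + P(X,Y=3)

I(X;Z) = I(X;f(Y)) = 0.0000 bits

Verification: 0.0000 ≥ 0.0000 ✓

Information cannot be created by processing; the function f can only lose information about X.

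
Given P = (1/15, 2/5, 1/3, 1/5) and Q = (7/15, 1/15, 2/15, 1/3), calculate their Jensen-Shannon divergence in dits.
0.0786 dits

Jensen-Shannon divergence is:
JSD(P||Q) = 0.5 × D_KL(P||M) + 0.5 × D_KL(Q||M)
where M = 0.5 × (P + Q) is the mixture distribution.

M = 0.5 × (1/15, 2/5, 1/3, 1/5) + 0.5 × (7/15, 1/15, 2/15, 1/3) = (4/15, 7/30, 7/30, 4/15)

D_KL(P||M) = 0.0801 dits
D_KL(Q||M) = 0.0770 dits

JSD(P||Q) = 0.5 × 0.0801 + 0.5 × 0.0770 = 0.0786 dits

Unlike KL divergence, JSD is symmetric and bounded: 0 ≤ JSD ≤ log(2).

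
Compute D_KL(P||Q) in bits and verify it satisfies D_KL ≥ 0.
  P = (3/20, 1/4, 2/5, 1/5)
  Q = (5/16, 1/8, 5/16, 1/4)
0.1692 bits

KL divergence satisfies the Gibbs inequality: D_KL(P||Q) ≥ 0 for all distributions P, Q.

D_KL(P||Q) = Σ p(x) log(p(x)/q(x))
Term by term:
  x=0: 3/20 × log_2[(3/20)/(5/16)] = -0.1588
  x=1: 1/4 × log_2[(1/4)/(1/8)] = 0.2500
  x=2: 2/5 × log_2[(2/5)/(5/16)] = 0.1425
  x=3: 1/5 × log_2[(1/5)/(1/4)] = -0.0644
D_KL(P||Q) = 0.1692 bits

D_KL(P||Q) = 0.1692 ≥ 0 ✓

This non-negativity is a fundamental property: relative entropy cannot be negative because it measures how different Q is from P.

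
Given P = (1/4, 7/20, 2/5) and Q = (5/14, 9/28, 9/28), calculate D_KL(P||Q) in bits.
0.0406 bits

KL divergence: D_KL(P||Q) = Σ p(x) log(p(x)/q(x))

Computing term by term:
  x=0: 1/4 × log_2[(1/4)/(5/14)] = 1/4 × -0.5146 = -0.1286
  x=1: 7/20 × log_2[(7/20)/(9/28)] = 7/20 × 0.1229 = 0.0430
  x=2: 2/5 × log_2[(2/5)/(9/28)] = 2/5 × 0.3155 = 0.1262

D_KL(P||Q) = 0.0406 bits

Note: KL divergence is always non-negative and equals 0 iff P = Q.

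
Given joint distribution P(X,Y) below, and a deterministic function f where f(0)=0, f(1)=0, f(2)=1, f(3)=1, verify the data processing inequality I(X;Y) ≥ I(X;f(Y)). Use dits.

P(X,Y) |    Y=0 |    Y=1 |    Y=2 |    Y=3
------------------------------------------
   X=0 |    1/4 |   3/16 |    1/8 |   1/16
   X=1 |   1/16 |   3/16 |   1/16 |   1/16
I(X;Y) = 0.0171, I(X;f(Y)) = 0.0003, inequality holds: 0.0171 ≥ 0.0003

Data Processing Inequality: For any Markov chain X → Y → Z, we have I(X;Y) ≥ I(X;Z).

Here Z = f(Y) is a deterministic function of Y, forming X → Y → Z.

Original I(X;Y) = 0.0171 dits

After applying f:
P(X,Z) where Z=f(Y):
- P(X,Z=0) = P(X,Y=0) + P(X,Y=1)
- P(X,Z=1) = P(X,Y=2) + P(X,Y=3)

I(X;Z) = I(X;f(Y)) = 0.0003 dits

Verification: 0.0171 ≥ 0.0003 ✓

Information cannot be created by processing; the function f can only lose information about X.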